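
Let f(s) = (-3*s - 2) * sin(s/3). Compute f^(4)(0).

4/9

Shift and add copies of the series according to the polynomial's terms.
From the series, [s^4] f = 1/54; multiply by 4! = 24 to get 4/9.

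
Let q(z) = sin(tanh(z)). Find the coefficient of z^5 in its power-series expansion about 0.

Plug the Maclaurin series of the inner function into that of the outer and collect terms.

37/120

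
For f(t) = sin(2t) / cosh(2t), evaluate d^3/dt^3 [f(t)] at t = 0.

Write the quotient as an unknown series and match coefficients against numerator = denominator · series.
From the series, [t^3] f = -16/3; multiply by 3! = 6 to get -32.

-32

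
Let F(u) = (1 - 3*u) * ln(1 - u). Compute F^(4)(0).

18

Shift and add copies of the series according to the polynomial's terms.
The coefficient of u^4 in the expansion is 3/4, so F^(4)(0) = 4! * (3/4) = 18.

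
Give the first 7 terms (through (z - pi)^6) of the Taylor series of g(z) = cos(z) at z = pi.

(z - pi)^6/720 - (z - pi)^4/24 + (z - pi)^2/2 - 1

g(pi) = -1
g′(pi) = 0
g′′(pi) = 1
g′′′(pi) = 0
g^(4)(pi) = -1
g^(5)(pi) = 0
g^(6)(pi) = 1
The Taylor polynomial is Σ g^(k)(pi)/k! · (z - pi)^k.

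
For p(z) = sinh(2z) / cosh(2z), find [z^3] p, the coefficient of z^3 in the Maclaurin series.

-8/3

Divide the numerator series by the denominator series (power-series long division).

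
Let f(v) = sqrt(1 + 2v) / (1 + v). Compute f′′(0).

-1

Expand each factor separately, then convolve coefficients.
The coefficient of v^2 in the expansion is -1/2, so f′′(0) = 2! * (-1/2) = -1.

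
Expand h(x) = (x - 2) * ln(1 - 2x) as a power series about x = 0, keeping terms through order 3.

10*x^3/3 + 2*x^2 + 4*x

Shift and add copies of the series according to the polynomial's terms.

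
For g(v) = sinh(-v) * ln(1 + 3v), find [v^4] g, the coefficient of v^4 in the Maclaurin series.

Take the Cauchy product of the two expansions.
g(0) = 0
g′(0) = 0
g′′(0) = -6
g′′′(0) = 27
g^(4)(0) = -228
Then c_k = g^(k)(0)/k! gives each Taylor coefficient.

-19/2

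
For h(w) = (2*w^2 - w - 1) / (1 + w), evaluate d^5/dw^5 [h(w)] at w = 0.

Shift and add copies of the series according to the polynomial's terms.
The coefficient of w^5 in the expansion is -2, so h^(5)(0) = 5! * (-2) = -240.

-240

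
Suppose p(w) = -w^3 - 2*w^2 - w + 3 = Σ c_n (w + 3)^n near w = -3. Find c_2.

Compute the successive derivatives at the expansion point and divide by k!.
[(w + 3)^0] = 15;  [(w + 3)^1] = -16;  [(w + 3)^2] = 7.
So c_2 = p′′(-3)/2! = 7.

7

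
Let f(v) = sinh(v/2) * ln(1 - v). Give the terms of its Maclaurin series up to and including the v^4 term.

Expand each factor separately, then convolve coefficients.
f(0) = 0
f′(0) = 0
f′′(0) = -1
f′′′(0) = -3/2
f^(4)(0) = -9/2

-3*v^4/16 - v^3/4 - v^2/2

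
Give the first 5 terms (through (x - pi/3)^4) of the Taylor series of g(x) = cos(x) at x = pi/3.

(x - pi/3)^4/48 + sqrt(3)*(x - pi/3)^3/12 - (x - pi/3)^2/4 - sqrt(3)*(x - pi/3)/2 + 1/2

g(pi/3) = 1/2
g′(pi/3) = -sqrt(3)/2
g′′(pi/3) = -1/2
g′′′(pi/3) = sqrt(3)/2
g^(4)(pi/3) = 1/2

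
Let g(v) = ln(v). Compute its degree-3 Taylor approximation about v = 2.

(v - 2)^3/24 - (v - 2)^2/8 + (v - 2)/2 + ln(2)

g(2) = ln(2)
g′(2) = 1/2
g′′(2) = -1/4
g′′′(2) = 1/4
Dividing each by k! gives the coefficients c_0, ..., c_3.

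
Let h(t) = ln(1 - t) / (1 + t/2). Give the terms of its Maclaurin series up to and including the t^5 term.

-19*t^5/120 - t^4/12 - t^3/3 - t

Write out both Maclaurin series and multiply, keeping only the needed powers.
h(0) = 0
h′(0) = -1
h′′(0) = 0
h′′′(0) = -2
h^(4)(0) = -2
h^(5)(0) = -19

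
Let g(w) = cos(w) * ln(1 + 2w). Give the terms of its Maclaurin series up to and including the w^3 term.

5*w^3/3 - 2*w^2 + 2*w

Take the Cauchy product of the two expansions.
g(0) = 0
g′(0) = 2
g′′(0) = -4
g′′′(0) = 10
Dividing each by k! gives the coefficients c_0, ..., c_3.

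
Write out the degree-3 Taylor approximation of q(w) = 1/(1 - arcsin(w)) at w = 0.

Substitute the inner expansion into the outer series and collect powers.
q(0) = 1
q′(0) = 1
q′′(0) = 2
q′′′(0) = 7
Dividing each by k! gives the coefficients c_0, ..., c_3.

7*w^3/6 + w^2 + w + 1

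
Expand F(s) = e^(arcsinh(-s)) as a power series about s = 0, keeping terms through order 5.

Compose series: expand the inner function first, then feed it into the outer expansion.
[s^0] = 1;  [s^1] = -1;  [s^2] = 1/2;  [s^3] = 0;  [s^4] = -1/8;  [s^5] = 0.

-s^4/8 + s^2/2 - s + 1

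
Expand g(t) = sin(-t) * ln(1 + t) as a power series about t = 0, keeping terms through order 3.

Take the Cauchy product of the two expansions.

t^3/2 - t^2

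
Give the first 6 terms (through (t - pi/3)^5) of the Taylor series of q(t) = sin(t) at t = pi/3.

(t - pi/3)^5/240 + sqrt(3)*(t - pi/3)^4/48 - (t - pi/3)^3/12 - sqrt(3)*(t - pi/3)^2/4 + (t - pi/3)/2 + sqrt(3)/2

Apply the Taylor formula c_k = f^(k)(a)/k!.
q(pi/3) = sqrt(3)/2
q′(pi/3) = 1/2
q′′(pi/3) = -sqrt(3)/2
q′′′(pi/3) = -1/2
q^(4)(pi/3) = sqrt(3)/2
q^(5)(pi/3) = 1/2
Dividing each by k! gives the coefficients c_0, ..., c_5.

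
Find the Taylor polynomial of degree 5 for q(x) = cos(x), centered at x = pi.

Differentiate repeatedly and evaluate at the center.
q(pi) = -1
q′(pi) = 0
q′′(pi) = 1
q′′′(pi) = 0
q^(4)(pi) = -1
q^(5)(pi) = 0

-(x - pi)^4/24 + (x - pi)^2/2 - 1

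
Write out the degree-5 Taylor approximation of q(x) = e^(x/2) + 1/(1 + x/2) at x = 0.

Add the two expansions coefficient-wise.
[x^0] = 2;  [x^1] = 0;  [x^2] = 3/8;  [x^3] = -5/48;  [x^4] = 25/384;  [x^5] = -119/3840.

-119*x^5/3840 + 25*x^4/384 - 5*x^3/48 + 3*x^2/8 + 2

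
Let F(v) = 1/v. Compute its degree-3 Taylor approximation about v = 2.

-(v - 2)^3/16 + (v - 2)^2/8 - (v - 2)/4 + 1/2

Use the known series and substitute for the argument.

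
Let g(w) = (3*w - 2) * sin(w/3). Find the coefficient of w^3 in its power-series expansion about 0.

Multiply each power in the prefactor through the base expansion.
[w^0] = 0;  [w^1] = -2/3;  [w^2] = 1;  [w^3] = 1/81.

1/81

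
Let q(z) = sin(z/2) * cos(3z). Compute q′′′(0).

-109/8

Expand each factor separately, then convolve coefficients.
From the series, [z^3] q = -109/48; multiply by 3! = 6 to get -109/8.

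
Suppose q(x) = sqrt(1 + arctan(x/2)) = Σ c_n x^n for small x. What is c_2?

-1/32

Plug the Maclaurin series of the inner function into that of the outer and collect terms.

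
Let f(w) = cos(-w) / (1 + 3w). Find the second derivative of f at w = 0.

Multiply the two series term by term and collect like powers.
From the series, [w^2] f = 17/2; multiply by 2! = 2 to get 17.

17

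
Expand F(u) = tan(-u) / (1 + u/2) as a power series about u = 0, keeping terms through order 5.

-67*u^5/240 + 7*u^4/24 - 7*u^3/12 + u^2/2 - u

Write out both Maclaurin series and multiply, keeping only the needed powers.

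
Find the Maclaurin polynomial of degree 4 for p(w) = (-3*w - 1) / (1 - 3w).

-162*w^4 - 54*w^3 - 18*w^2 - 6*w - 1

Shift and add copies of the series according to the polynomial's terms.
[w^0] = -1;  [w^1] = -6;  [w^2] = -18;  [w^3] = -54;  [w^4] = -162.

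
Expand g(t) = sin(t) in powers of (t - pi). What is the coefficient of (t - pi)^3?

g(pi) = 0
g′(pi) = -1
g′′(pi) = 0
g′′′(pi) = 1
The Taylor polynomial is Σ g^(k)(pi)/k! · (t - pi)^k.

1/6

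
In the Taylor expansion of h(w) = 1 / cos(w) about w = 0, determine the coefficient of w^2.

1/2

Divide the numerator series by the denominator series (power-series long division).
[w^0] = 1;  [w^1] = 0;  [w^2] = 1/2.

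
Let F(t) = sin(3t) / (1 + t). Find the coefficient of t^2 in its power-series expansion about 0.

-3

Expand each factor separately, then convolve coefficients.
F(0) = 0
F′(0) = 3
F′′(0) = -6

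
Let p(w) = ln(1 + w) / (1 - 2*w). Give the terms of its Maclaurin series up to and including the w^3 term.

Multiply the numerator's expansion by the denominator's geometric series.

10*w^3/3 + 3*w^2/2 + w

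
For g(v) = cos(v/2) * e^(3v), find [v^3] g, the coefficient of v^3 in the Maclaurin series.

Multiply the two series term by term and collect like powers.
[v^0] = 1;  [v^1] = 3;  [v^2] = 35/8;  [v^3] = 33/8.

33/8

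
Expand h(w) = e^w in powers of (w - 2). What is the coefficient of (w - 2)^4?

h(2) = e^(2)
h′(2) = e^(2)
h′′(2) = e^(2)
h′′′(2) = e^(2)
h^(4)(2) = e^(2)
So c_4 = h^(4)(2)/4! = e^(2)/24.

e^(2)/24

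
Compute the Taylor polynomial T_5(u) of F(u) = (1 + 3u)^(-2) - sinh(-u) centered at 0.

Combine the two series term by term.
F(0) = 1
F′(0) = -5
F′′(0) = 54
F′′′(0) = -647
F^(4)(0) = 9720
F^(5)(0) = -174959

-174959*u^5/120 + 405*u^4 - 647*u^3/6 + 27*u^2 - 5*u + 1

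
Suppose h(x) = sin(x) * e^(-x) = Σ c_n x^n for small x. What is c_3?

1/3

Expand each factor separately, then convolve coefficients.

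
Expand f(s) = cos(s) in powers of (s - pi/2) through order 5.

f(pi/2) = 0
f′(pi/2) = -1
f′′(pi/2) = 0
f′′′(pi/2) = 1
f^(4)(pi/2) = 0
f^(5)(pi/2) = -1

-(s - pi/2)^5/120 + (s - pi/2)^3/6 - (s - pi/2)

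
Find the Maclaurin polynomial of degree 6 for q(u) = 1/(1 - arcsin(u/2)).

Let u equal the inner series; expand the outer function in u and truncate.
q(0) = 1
q′(0) = 1/2
q′′(0) = 1/2
q′′′(0) = 7/8
q^(4)(0) = 2
q^(5)(0) = 189/32
q^(6)(0) = 83/4

83*u^6/2880 + 63*u^5/1280 + u^4/12 + 7*u^3/48 + u^2/4 + u/2 + 1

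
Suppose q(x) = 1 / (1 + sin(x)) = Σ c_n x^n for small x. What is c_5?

-61/120

Expand as Σ (-1)^k u^k with u equal to the inner function's series.
[x^0] = 1;  [x^1] = -1;  [x^2] = 1;  [x^3] = -5/6;  [x^4] = 2/3;  [x^5] = -61/120.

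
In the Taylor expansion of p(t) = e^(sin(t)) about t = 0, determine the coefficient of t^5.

-1/15

Substitute the inner expansion into the outer series and collect powers.
p(0) = 1
p′(0) = 1
p′′(0) = 1
p′′′(0) = 0
p^(4)(0) = -3
p^(5)(0) = -8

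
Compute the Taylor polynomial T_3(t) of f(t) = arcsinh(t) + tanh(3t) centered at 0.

Combine the two series term by term.

-55*t^3/6 + 4*t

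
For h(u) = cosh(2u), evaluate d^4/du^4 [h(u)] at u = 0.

From the series, [u^4] h = 2/3; multiply by 4! = 24 to get 16.

16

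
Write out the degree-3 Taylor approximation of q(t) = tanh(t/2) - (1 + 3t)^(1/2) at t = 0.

-83*t^3/48 + 9*t^2/8 - t - 1

Expand each term separately and add.
q(0) = -1
q′(0) = -1
q′′(0) = 9/4
q′′′(0) = -83/8
Dividing each by k! gives the coefficients c_0, ..., c_3.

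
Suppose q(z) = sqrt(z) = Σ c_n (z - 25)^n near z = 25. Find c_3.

1/50000

Use the known series and substitute for the argument.
q(25) = 5
q′(25) = 1/10
q′′(25) = -1/500
q′′′(25) = 3/25000
Then c_k = q^(k)(25)/k! gives each Taylor coefficient.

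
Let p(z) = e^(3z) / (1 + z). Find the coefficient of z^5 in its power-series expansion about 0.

13/20

Take the Cauchy product of the two expansions.
[z^0] = 1;  [z^1] = 2;  [z^2] = 5/2;  [z^3] = 2;  [z^4] = 11/8;  [z^5] = 13/20.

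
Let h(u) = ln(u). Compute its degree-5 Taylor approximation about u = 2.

(u - 2)^5/160 - (u - 2)^4/64 + (u - 2)^3/24 - (u - 2)^2/8 + (u - 2)/2 + ln(2)

Apply the Taylor formula c_k = f^(k)(a)/k!.
[(u - 2)^0] = ln(2);  [(u - 2)^1] = 1/2;  [(u - 2)^2] = -1/8;  [(u - 2)^3] = 1/24;  [(u - 2)^4] = -1/64;  [(u - 2)^5] = 1/160.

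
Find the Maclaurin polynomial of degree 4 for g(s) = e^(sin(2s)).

-2*s^4 + 2*s^2 + 2*s + 1

Plug the Maclaurin series of the inner function into that of the outer and collect terms.
g(0) = 1
g′(0) = 2
g′′(0) = 4
g′′′(0) = 0
g^(4)(0) = -48
Then c_k = g^(k)(0)/k! gives each Taylor coefficient.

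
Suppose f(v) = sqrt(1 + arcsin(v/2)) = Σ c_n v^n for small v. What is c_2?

-1/32

Compose series: expand the inner function first, then feed it into the outer expansion.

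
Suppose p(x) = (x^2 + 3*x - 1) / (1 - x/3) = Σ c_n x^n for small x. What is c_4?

17/81

Multiply each power in the prefactor through the base expansion.
So c_4 = p^(4)(0)/4! = 17/81.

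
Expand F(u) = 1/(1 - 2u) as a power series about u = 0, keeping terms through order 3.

[u^0] = 1;  [u^1] = 2;  [u^2] = 4;  [u^3] = 8.

8*u^3 + 4*u^2 + 2*u + 1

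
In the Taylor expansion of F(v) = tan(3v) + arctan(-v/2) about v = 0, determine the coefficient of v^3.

217/24

Add the two expansions coefficient-wise.
F(0) = 0
F′(0) = 5/2
F′′(0) = 0
F′′′(0) = 217/4
Then c_k = F^(k)(0)/k! gives each Taylor coefficient.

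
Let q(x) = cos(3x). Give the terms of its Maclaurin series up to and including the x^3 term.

1 - 9*x^2/2

Differentiate repeatedly and evaluate at the center.
q(0) = 1
q′(0) = 0
q′′(0) = -9
q′′′(0) = 0
The Taylor polynomial is Σ q^(k)(0)/k! · x^k.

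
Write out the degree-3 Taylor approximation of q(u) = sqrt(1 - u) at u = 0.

-u^3/16 - u^2/8 - u/2 + 1

Use the known series and substitute for the argument.
q(0) = 1
q′(0) = -1/2
q′′(0) = -1/4
q′′′(0) = -3/8
Then c_k = q^(k)(0)/k! gives each Taylor coefficient.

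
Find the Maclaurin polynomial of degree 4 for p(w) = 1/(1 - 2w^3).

Use the known series and substitute for the argument.
p(0) = 1
p′(0) = 0
p′′(0) = 0
p′′′(0) = 12
p^(4)(0) = 0

2*w^3 + 1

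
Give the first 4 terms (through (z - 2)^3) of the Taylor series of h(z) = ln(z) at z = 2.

(z - 2)^3/24 - (z - 2)^2/8 + (z - 2)/2 + ln(2)

[(z - 2)^0] = ln(2);  [(z - 2)^1] = 1/2;  [(z - 2)^2] = -1/8;  [(z - 2)^3] = 1/24.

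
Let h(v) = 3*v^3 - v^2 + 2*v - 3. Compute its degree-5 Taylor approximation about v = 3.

3*(v - 3)^3 + 26*(v - 3)^2 + 77*(v - 3) + 75

Differentiate repeatedly and evaluate at the center.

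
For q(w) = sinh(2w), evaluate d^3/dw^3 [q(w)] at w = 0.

8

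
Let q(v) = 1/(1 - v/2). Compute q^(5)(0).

15/4

Compute the successive derivatives at the expansion point and divide by k!.
From the series, [v^5] q = 1/32; multiply by 5! = 120 to get 15/4.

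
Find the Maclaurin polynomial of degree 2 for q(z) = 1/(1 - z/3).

z^2/9 + z/3 + 1

Differentiate repeatedly and evaluate at the center.
q(0) = 1
q′(0) = 1/3
q′′(0) = 2/9
The Taylor polynomial is Σ q^(k)(0)/k! · z^k.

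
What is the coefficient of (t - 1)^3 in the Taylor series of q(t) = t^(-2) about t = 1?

q(1) = 1
q′(1) = -2
q′′(1) = 6
q′′′(1) = -24
Then c_k = q^(k)(1)/k! gives each Taylor coefficient.

-4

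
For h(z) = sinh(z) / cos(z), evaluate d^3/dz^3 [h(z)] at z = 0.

Invert the denominator's series and multiply.
The coefficient of z^3 in the expansion is 2/3, so h′′′(0) = 3! * (2/3) = 4.

4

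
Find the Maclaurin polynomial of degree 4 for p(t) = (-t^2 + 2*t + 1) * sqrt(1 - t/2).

27*t^4/2048 + 23*t^3/128 - 49*t^2/32 + 7*t/4 + 1

Shift and add copies of the series according to the polynomial's terms.
p(0) = 1
p′(0) = 7/4
p′′(0) = -49/16
p′′′(0) = 69/64
p^(4)(0) = 81/256
Dividing each by k! gives the coefficients c_0, ..., c_4.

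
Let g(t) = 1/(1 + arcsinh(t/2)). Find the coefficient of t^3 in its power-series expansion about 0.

-5/48

Let u equal the inner series; expand the outer function in u and truncate.
g(0) = 1
g′(0) = -1/2
g′′(0) = 1/2
g′′′(0) = -5/8
Dividing each by k! gives the coefficients c_0, ..., c_3.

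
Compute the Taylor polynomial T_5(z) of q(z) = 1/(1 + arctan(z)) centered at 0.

-z^5/5 + z^4/3 - 2*z^3/3 + z^2 - z + 1

Let u equal the inner series; expand the outer function in u and truncate.
q(0) = 1
q′(0) = -1
q′′(0) = 2
q′′′(0) = -4
q^(4)(0) = 8
q^(5)(0) = -24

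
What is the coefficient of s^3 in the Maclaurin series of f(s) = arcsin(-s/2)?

-1/48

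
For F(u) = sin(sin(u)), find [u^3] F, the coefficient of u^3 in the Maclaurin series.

-1/3

Substitute the inner expansion into the outer series and collect powers.
[u^0] = 0;  [u^1] = 1;  [u^2] = 0;  [u^3] = -1/3.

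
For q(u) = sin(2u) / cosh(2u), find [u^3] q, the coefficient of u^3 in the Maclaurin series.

-16/3

Invert the denominator's series and multiply.
[u^0] = 0;  [u^1] = 2;  [u^2] = 0;  [u^3] = -16/3.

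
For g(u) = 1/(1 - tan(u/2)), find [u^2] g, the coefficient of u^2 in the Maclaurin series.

1/4

Compose series: expand the inner function first, then feed it into the outer expansion.
g(0) = 1
g′(0) = 1/2
g′′(0) = 1/2
So c_2 = g′′(0)/2! = 1/4.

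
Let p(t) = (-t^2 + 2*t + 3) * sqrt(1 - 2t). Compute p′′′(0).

-9

Distribute the polynomial across the series and collect like powers.
The coefficient of t^3 in the expansion is -3/2, so p′′′(0) = 3! * (-3/2) = -9.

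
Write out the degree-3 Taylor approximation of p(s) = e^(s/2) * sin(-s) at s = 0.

Take the Cauchy product of the two expansions.
p(0) = 0
p′(0) = -1
p′′(0) = -1
p′′′(0) = 1/4
The Taylor polynomial is Σ p^(k)(0)/k! · s^k.

s^3/24 - s^2/2 - s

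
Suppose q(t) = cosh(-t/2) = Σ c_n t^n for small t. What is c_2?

1/8

q(0) = 1
q′(0) = 0
q′′(0) = 1/4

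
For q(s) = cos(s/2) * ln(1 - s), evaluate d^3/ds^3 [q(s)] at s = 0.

-5/4

Write out both Maclaurin series and multiply, keeping only the needed powers.
From the series, [s^3] q = -5/24; multiply by 3! = 6 to get -5/4.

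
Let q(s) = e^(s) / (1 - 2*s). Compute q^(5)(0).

6331

Multiply the numerator's expansion by the denominator's geometric series.
The coefficient of s^5 in the expansion is 6331/120, so q^(5)(0) = 5! * (6331/120) = 6331.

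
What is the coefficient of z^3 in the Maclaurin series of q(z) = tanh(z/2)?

-1/24

q(0) = 0
q′(0) = 1/2
q′′(0) = 0
q′′′(0) = -1/4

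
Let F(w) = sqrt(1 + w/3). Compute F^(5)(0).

The coefficient of w^5 in the expansion is 7/62208, so F^(5)(0) = 5! * (7/62208) = 35/2592.

35/2592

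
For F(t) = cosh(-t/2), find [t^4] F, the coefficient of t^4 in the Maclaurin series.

Differentiate repeatedly and evaluate at the center.
[t^0] = 1;  [t^1] = 0;  [t^2] = 1/8;  [t^3] = 0;  [t^4] = 1/384.

1/384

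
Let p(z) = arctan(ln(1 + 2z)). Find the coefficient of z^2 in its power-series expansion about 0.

-2

Let u equal the inner series; expand the outer function in u and truncate.
p(0) = 0
p′(0) = 2
p′′(0) = -4
So c_2 = p′′(0)/2! = -2.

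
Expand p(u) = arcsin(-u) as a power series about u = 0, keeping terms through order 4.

-u^3/6 - u

Compute the successive derivatives at the expansion point and divide by k!.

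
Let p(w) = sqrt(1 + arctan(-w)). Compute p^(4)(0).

17/16

Compose series: expand the inner function first, then feed it into the outer expansion.
The coefficient of w^4 in the expansion is 17/384, so p^(4)(0) = 4! * (17/384) = 17/16.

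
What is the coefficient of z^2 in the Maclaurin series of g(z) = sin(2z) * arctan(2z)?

4

Write out both Maclaurin series and multiply, keeping only the needed powers.
g(0) = 0
g′(0) = 0
g′′(0) = 8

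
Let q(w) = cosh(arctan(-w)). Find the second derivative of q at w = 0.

1

Plug the Maclaurin series of the inner function into that of the outer and collect terms.
The coefficient of w^2 in the expansion is 1/2, so q′′(0) = 2! * (1/2) = 1.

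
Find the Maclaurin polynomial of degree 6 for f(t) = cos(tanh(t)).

Substitute the inner expansion into the outer series and collect powers.
f(0) = 1
f′(0) = 0
f′′(0) = -1
f′′′(0) = 0
f^(4)(0) = 9
f^(5)(0) = 0
f^(6)(0) = -177

-59*t^6/240 + 3*t^4/8 - t^2/2 + 1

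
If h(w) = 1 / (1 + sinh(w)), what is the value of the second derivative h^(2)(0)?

Expand as Σ (-1)^k u^k with u equal to the inner function's series.
The coefficient of w^2 in the expansion is 1, so h′′(0) = 2! * (1) = 2.

2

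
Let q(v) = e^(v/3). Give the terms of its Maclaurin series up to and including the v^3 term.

v^3/162 + v^2/18 + v/3 + 1

[v^0] = 1;  [v^1] = 1/3;  [v^2] = 1/18;  [v^3] = 1/162.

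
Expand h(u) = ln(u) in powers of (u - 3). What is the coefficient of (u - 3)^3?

1/81

c_3 = h′′′(3)/3! = 1/81.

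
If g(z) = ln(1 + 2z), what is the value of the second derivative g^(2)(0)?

Use the known series and substitute for the argument.
The coefficient of z^2 in the expansion is -2, so g′′(0) = 2! * (-2) = -4.

-4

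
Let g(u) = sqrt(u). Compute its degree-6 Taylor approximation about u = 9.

g(9) = 3
g′(9) = 1/6
g′′(9) = -1/108
g′′′(9) = 1/648
g^(4)(9) = -5/11664
g^(5)(9) = 35/209952
g^(6)(9) = -35/419904
Then c_k = g^(k)(9)/k! gives each Taylor coefficient.

-7*(u - 9)^6/60466176 + 7*(u - 9)^5/5038848 - 5*(u - 9)^4/279936 + (u - 9)^3/3888 - (u - 9)^2/216 + (u - 9)/6 + 3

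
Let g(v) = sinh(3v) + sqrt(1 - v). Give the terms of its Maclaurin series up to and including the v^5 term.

Combine the two series term by term.
[v^0] = 1;  [v^1] = 5/2;  [v^2] = -1/8;  [v^3] = 71/16;  [v^4] = -5/128;  [v^5] = 2557/1280.

2557*v^5/1280 - 5*v^4/128 + 71*v^3/16 - v^2/8 + 5*v/2 + 1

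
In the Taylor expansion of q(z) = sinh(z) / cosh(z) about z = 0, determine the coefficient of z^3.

-1/3

Write the quotient as an unknown series and match coefficients against numerator = denominator · series.
[z^0] = 0;  [z^1] = 1;  [z^2] = 0;  [z^3] = -1/3.
So c_3 = q′′′(0)/3! = -1/3.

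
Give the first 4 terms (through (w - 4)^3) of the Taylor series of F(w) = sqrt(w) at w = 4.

Use the known series and substitute for the argument.
[(w - 4)^0] = 2;  [(w - 4)^1] = 1/4;  [(w - 4)^2] = -1/64;  [(w - 4)^3] = 1/512.

(w - 4)^3/512 - (w - 4)^2/64 + (w - 4)/4 + 2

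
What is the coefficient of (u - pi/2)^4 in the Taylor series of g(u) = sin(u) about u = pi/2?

1/24

Apply the Taylor formula c_k = f^(k)(a)/k!.
[(u - pi/2)^0] = 1;  [(u - pi/2)^1] = 0;  [(u - pi/2)^2] = -1/2;  [(u - pi/2)^3] = 0;  [(u - pi/2)^4] = 1/24.
So c_4 = g^(4)(pi/2)/4! = 1/24.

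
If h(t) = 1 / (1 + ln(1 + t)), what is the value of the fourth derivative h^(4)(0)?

88

Write 1/(1+u) = 1 - u + u^2 - u^3 + ... and substitute the series for u.
The coefficient of t^4 in the expansion is 11/3, so h^(4)(0) = 4! * (11/3) = 88.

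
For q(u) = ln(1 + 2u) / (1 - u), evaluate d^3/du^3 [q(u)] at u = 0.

16

Use 1/(1 - r) = Σ r^k on the denominator, then take the Cauchy product.
The coefficient of u^3 in the expansion is 8/3, so q′′′(0) = 3! * (8/3) = 16.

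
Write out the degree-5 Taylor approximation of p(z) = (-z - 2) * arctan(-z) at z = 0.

2*z^5/5 - z^4/3 - 2*z^3/3 + z^2 + 2*z

Distribute the polynomial across the series and collect like powers.
p(0) = 0
p′(0) = 2
p′′(0) = 2
p′′′(0) = -4
p^(4)(0) = -8
p^(5)(0) = 48
Dividing each by k! gives the coefficients c_0, ..., c_5.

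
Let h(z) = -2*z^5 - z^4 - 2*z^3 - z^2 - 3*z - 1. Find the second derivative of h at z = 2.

Compute the successive derivatives at the expansion point and divide by k!.
From the series, [(z - 2)^2] h = -197; multiply by 2! = 2 to get -394.

-394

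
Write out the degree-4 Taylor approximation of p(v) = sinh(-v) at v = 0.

Compute the successive derivatives at the expansion point and divide by k!.
p(0) = 0
p′(0) = -1
p′′(0) = 0
p′′′(0) = -1
p^(4)(0) = 0

-v^3/6 - v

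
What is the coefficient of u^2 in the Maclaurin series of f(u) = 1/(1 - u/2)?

1/4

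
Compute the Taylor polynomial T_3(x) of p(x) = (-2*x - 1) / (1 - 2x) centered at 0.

-16*x^3 - 8*x^2 - 4*x - 1

Distribute the polynomial across the series and collect like powers.
p(0) = -1
p′(0) = -4
p′′(0) = -16
p′′′(0) = -96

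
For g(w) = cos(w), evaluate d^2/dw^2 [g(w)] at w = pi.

Differentiate repeatedly and evaluate at the center.
The coefficient of (w - pi)^2 in the expansion is 1/2, so g′′(pi) = 2! * (1/2) = 1.

1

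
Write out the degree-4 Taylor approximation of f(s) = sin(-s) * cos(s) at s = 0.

2*s^3/3 - s

Expand each factor separately, then convolve coefficients.
f(0) = 0
f′(0) = -1
f′′(0) = 0
f′′′(0) = 4
f^(4)(0) = 0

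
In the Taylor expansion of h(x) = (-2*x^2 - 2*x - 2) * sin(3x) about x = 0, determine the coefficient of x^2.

Distribute the polynomial across the series and collect like powers.

-6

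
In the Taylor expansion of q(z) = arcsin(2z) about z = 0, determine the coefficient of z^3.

Differentiate repeatedly and evaluate at the center.
[z^0] = 0;  [z^1] = 2;  [z^2] = 0;  [z^3] = 4/3.

4/3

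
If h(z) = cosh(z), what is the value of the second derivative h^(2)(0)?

1

The coefficient of z^2 in the expansion is 1/2, so h′′(0) = 2! * (1/2) = 1.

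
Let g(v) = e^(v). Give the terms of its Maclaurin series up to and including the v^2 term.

v^2/2 + v + 1

[v^0] = 1;  [v^1] = 1;  [v^2] = 1/2.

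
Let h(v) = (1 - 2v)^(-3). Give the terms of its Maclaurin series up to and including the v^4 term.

240*v^4 + 80*v^3 + 24*v^2 + 6*v + 1

Use the known series and substitute for the argument.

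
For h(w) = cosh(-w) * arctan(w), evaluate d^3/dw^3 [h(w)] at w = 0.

Write out both Maclaurin series and multiply, keeping only the needed powers.
The coefficient of w^3 in the expansion is 1/6, so h′′′(0) = 3! * (1/6) = 1.

1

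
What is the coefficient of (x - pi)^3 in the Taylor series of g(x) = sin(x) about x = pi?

g(pi) = 0
g′(pi) = -1
g′′(pi) = 0
g′′′(pi) = 1
So c_3 = g′′′(pi)/3! = 1/6.

1/6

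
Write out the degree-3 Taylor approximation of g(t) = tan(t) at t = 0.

[t^0] = 0;  [t^1] = 1;  [t^2] = 0;  [t^3] = 1/3.

t^3/3 + t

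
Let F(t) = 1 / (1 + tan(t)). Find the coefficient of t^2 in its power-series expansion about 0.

Expand as Σ (-1)^k u^k with u equal to the inner function's series.
So c_2 = F′′(0)/2! = 1.

1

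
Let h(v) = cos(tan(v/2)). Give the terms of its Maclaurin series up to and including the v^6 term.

-97*v^6/46080 - 7*v^4/384 - v^2/8 + 1

Let u equal the inner series; expand the outer function in u and truncate.
[v^0] = 1;  [v^1] = 0;  [v^2] = -1/8;  [v^3] = 0;  [v^4] = -7/384;  [v^5] = 0;  [v^6] = -97/46080.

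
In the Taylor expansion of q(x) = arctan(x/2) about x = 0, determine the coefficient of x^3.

q(0) = 0
q′(0) = 1/2
q′′(0) = 0
q′′′(0) = -1/4

-1/24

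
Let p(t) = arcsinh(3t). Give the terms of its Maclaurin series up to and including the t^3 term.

p(0) = 0
p′(0) = 3
p′′(0) = 0
p′′′(0) = -27

-9*t^3/2 + 3*t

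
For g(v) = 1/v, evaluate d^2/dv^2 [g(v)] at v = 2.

From the series, [(v - 2)^2] g = 1/8; multiply by 2! = 2 to get 1/4.

1/4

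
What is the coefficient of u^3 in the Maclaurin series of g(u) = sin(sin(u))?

Compose series: expand the inner function first, then feed it into the outer expansion.
g(0) = 0
g′(0) = 1
g′′(0) = 0
g′′′(0) = -2
So c_3 = g′′′(0)/3! = -1/3.

-1/3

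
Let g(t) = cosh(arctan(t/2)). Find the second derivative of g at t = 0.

1/4

Plug the Maclaurin series of the inner function into that of the outer and collect terms.
The coefficient of t^2 in the expansion is 1/8, so g′′(0) = 2! * (1/8) = 1/4.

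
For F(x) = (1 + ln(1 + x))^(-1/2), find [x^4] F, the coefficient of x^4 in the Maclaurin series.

155/128

Compose series: expand the inner function first, then feed it into the outer expansion.
F(0) = 1
F′(0) = -1/2
F′′(0) = 5/4
F′′′(0) = -41/8
F^(4)(0) = 465/16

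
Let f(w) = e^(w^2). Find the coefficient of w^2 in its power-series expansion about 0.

Apply the Taylor formula c_k = f^(k)(a)/k!.
f(0) = 1
f′(0) = 0
f′′(0) = 2
Dividing each by k! gives the coefficients c_0, ..., c_2.

1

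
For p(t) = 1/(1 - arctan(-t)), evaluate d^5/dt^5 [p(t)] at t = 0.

Compose series: expand the inner function first, then feed it into the outer expansion.
The coefficient of t^5 in the expansion is -1/5, so p^(5)(0) = 5! * (-1/5) = -24.

-24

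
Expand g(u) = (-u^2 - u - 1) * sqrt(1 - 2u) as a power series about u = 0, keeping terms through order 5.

Distribute the polynomial across the series and collect like powers.
g(0) = -1
g′(0) = 0
g′′(0) = 1
g′′′(0) = 12
g^(4)(0) = 39
g^(5)(0) = 240
The Taylor polynomial is Σ g^(k)(0)/k! · u^k.

2*u^5 + 13*u^4/8 + 2*u^3 + u^2/2 - 1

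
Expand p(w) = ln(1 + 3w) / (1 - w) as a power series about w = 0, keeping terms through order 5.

Expand each factor separately, then convolve coefficients.
p(0) = 0
p′(0) = 3
p′′(0) = -3
p′′′(0) = 45
p^(4)(0) = -306
p^(5)(0) = 4302
Dividing each by k! gives the coefficients c_0, ..., c_5.

717*w^5/20 - 51*w^4/4 + 15*w^3/2 - 3*w^2/2 + 3*w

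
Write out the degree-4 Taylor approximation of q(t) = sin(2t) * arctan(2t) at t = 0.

-8*t^4 + 4*t^2

Multiply the two series term by term and collect like powers.
q(0) = 0
q′(0) = 0
q′′(0) = 8
q′′′(0) = 0
q^(4)(0) = -192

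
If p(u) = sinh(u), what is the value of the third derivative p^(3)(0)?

Use the known series and substitute for the argument.
From the series, [u^3] p = 1/6; multiply by 3! = 6 to get 1.

1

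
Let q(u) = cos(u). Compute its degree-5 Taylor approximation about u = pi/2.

[(u - pi/2)^0] = 0;  [(u - pi/2)^1] = -1;  [(u - pi/2)^2] = 0;  [(u - pi/2)^3] = 1/6;  [(u - pi/2)^4] = 0;  [(u - pi/2)^5] = -1/120.

-(u - pi/2)^5/120 + (u - pi/2)^3/6 - (u - pi/2)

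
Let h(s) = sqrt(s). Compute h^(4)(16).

The coefficient of (s - 16)^4 in the expansion is -5/2097152, so h^(4)(16) = 4! * (-5/2097152) = -15/262144.

-15/262144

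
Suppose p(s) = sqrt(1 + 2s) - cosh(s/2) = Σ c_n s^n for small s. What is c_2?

Add the two expansions coefficient-wise.
[s^0] = 0;  [s^1] = 1;  [s^2] = -5/8.

-5/8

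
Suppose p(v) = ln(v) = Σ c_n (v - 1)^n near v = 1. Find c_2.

-1/2

c_2 = p′′(1)/2! = -1/2.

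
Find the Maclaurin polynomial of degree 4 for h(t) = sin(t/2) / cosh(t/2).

-t^3/12 + t/2

Invert the denominator's series and multiply.
h(0) = 0
h′(0) = 1/2
h′′(0) = 0
h′′′(0) = -1/2
h^(4)(0) = 0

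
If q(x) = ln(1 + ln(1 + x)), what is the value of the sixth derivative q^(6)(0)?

Let u equal the inner series; expand the outer function in u and truncate.
The coefficient of x^6 in the expansion is -917/360, so q^(6)(0) = 6! * (-917/360) = -1834.

-1834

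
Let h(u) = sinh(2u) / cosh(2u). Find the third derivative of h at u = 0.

Write the quotient as an unknown series and match coefficients against numerator = denominator · series.
The coefficient of u^3 in the expansion is -8/3, so h′′′(0) = 3! * (-8/3) = -16.

-16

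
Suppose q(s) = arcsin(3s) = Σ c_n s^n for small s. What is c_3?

9/2

q(0) = 0
q′(0) = 3
q′′(0) = 0
q′′′(0) = 27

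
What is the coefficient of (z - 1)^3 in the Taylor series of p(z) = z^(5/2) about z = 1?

c_3 = p′′′(1)/3! = 5/16.

5/16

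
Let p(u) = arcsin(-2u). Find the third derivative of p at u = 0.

-8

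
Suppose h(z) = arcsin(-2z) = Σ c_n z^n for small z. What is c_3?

-4/3

Apply the Taylor formula c_k = f^(k)(a)/k!.
h(0) = 0
h′(0) = -2
h′′(0) = 0
h′′′(0) = -8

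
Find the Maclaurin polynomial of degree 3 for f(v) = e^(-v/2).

-v^3/48 + v^2/8 - v/2 + 1

f(0) = 1
f′(0) = -1/2
f′′(0) = 1/4
f′′′(0) = -1/8
The Taylor polynomial is Σ f^(k)(0)/k! · v^k.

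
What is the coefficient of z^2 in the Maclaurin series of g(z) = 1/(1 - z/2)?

1/4

g(0) = 1
g′(0) = 1/2
g′′(0) = 1/2
So c_2 = g′′(0)/2! = 1/4.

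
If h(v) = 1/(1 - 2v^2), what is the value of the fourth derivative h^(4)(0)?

Use the known series and substitute for the argument.
The coefficient of v^4 in the expansion is 4, so h^(4)(0) = 4! * (4) = 96.

96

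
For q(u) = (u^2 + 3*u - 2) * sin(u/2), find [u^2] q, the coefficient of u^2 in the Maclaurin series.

3/2

Shift and add copies of the series according to the polynomial's terms.
[u^0] = 0;  [u^1] = -1;  [u^2] = 3/2.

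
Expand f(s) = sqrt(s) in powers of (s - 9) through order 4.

-5*(s - 9)^4/279936 + (s - 9)^3/3888 - (s - 9)^2/216 + (s - 9)/6 + 3

Apply the Taylor formula c_k = f^(k)(a)/k!.
[(s - 9)^0] = 3;  [(s - 9)^1] = 1/6;  [(s - 9)^2] = -1/216;  [(s - 9)^3] = 1/3888;  [(s - 9)^4] = -5/279936.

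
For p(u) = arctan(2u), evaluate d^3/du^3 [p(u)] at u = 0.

Use the known series and substitute for the argument.
From the series, [u^3] p = -8/3; multiply by 3! = 6 to get -16.

-16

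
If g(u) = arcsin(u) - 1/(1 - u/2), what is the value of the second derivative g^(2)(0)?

Add the two expansions coefficient-wise.
The coefficient of u^2 in the expansion is -1/4, so g′′(0) = 2! * (-1/4) = -1/2.

-1/2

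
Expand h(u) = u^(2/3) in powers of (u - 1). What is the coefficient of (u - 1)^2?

-1/9

[(u - 1)^0] = 1;  [(u - 1)^1] = 2/3;  [(u - 1)^2] = -1/9.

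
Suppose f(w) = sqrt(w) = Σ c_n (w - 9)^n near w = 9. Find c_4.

c_4 = f^(4)(9)/4! = -5/279936.

-5/279936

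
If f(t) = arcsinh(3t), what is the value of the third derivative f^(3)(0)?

The coefficient of t^3 in the expansion is -9/2, so f′′′(0) = 3! * (-9/2) = -27.

-27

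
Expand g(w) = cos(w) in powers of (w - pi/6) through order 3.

(w - pi/6)^3/12 - sqrt(3)*(w - pi/6)^2/4 - (w - pi/6)/2 + sqrt(3)/2

g(pi/6) = sqrt(3)/2
g′(pi/6) = -1/2
g′′(pi/6) = -sqrt(3)/2
g′′′(pi/6) = 1/2
Dividing each by k! gives the coefficients c_0, ..., c_3.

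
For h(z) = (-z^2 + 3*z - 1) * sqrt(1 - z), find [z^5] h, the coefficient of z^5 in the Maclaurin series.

Distribute the polynomial across the series and collect like powers.
So c_5 = h^(5)(0)/5! = -7/256.

-7/256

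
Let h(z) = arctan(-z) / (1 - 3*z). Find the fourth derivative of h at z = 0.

Expand 1/(denominator) as a geometric series and multiply by the numerator's series.
The coefficient of z^4 in the expansion is -26, so h^(4)(0) = 4! * (-26) = -624.

-624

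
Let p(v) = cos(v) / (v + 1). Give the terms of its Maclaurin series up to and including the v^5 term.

-13*v^5/24 + 13*v^4/24 - v^3/2 + v^2/2 - v + 1

Multiply the numerator's expansion by the denominator's geometric series.
p(0) = 1
p′(0) = -1
p′′(0) = 1
p′′′(0) = -3
p^(4)(0) = 13
p^(5)(0) = -65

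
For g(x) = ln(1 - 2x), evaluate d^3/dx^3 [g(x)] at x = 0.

-16

The coefficient of x^3 in the expansion is -8/3, so g′′′(0) = 3! * (-8/3) = -16.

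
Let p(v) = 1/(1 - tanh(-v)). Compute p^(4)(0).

Compose series: expand the inner function first, then feed it into the outer expansion.
From the series, [v^4] p = 1/3; multiply by 4! = 24 to get 8.

8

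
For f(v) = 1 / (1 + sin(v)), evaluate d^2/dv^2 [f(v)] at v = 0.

Write 1/(1+u) = 1 - u + u^2 - u^3 + ... and substitute the series for u.
From the series, [v^2] f = 1; multiply by 2! = 2 to get 2.

2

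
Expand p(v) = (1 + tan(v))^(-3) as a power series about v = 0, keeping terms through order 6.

754*v^6/15 - 157*v^5/5 + 19*v^4 - 11*v^3 + 6*v^2 - 3*v + 1

Compose series: expand the inner function first, then feed it into the outer expansion.
p(0) = 1
p′(0) = -3
p′′(0) = 12
p′′′(0) = -66
p^(4)(0) = 456
p^(5)(0) = -3768
p^(6)(0) = 36192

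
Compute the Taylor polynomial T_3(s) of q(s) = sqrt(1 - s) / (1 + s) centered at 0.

-23*s^3/16 + 11*s^2/8 - 3*s/2 + 1

Take the Cauchy product of the two expansions.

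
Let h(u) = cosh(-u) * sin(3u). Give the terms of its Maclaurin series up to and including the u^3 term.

-3*u^3 + 3*u

Write out both Maclaurin series and multiply, keeping only the needed powers.
h(0) = 0
h′(0) = 3
h′′(0) = 0
h′′′(0) = -18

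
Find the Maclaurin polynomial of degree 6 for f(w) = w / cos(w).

Divide the numerator series by the denominator series (power-series long division).

5*w^5/24 + w^3/2 + w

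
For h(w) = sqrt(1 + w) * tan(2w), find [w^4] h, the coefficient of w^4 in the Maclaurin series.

35/24

Expand each factor separately, then convolve coefficients.
h(0) = 0
h′(0) = 2
h′′(0) = 2
h′′′(0) = 29/2
h^(4)(0) = 35
Dividing each by k! gives the coefficients c_0, ..., c_4.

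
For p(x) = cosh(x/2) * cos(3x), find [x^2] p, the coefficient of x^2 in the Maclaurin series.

-35/8

Take the Cauchy product of the two expansions.
p(0) = 1
p′(0) = 0
p′′(0) = -35/4
So c_2 = p′′(0)/2! = -35/8.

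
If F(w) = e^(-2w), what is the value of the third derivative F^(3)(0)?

The coefficient of w^3 in the expansion is -4/3, so F′′′(0) = 3! * (-4/3) = -8.

-8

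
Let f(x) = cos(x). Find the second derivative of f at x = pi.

1

From the series, [(x - pi)^2] f = 1/2; multiply by 2! = 2 to get 1.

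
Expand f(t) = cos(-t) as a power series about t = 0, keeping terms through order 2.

Use the known series and substitute for the argument.
[t^0] = 1;  [t^1] = 0;  [t^2] = -1/2.

1 - t^2/2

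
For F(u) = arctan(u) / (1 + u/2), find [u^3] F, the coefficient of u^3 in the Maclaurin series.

Expand each factor separately, then convolve coefficients.
[u^0] = 0;  [u^1] = 1;  [u^2] = -1/2;  [u^3] = -1/12.

-1/12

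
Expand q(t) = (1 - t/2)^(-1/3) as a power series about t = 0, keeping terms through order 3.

7*t^3/324 + t^2/18 + t/6 + 1

Compute the successive derivatives at the expansion point and divide by k!.
q(0) = 1
q′(0) = 1/6
q′′(0) = 1/9
q′′′(0) = 7/54
Dividing each by k! gives the coefficients c_0, ..., c_3.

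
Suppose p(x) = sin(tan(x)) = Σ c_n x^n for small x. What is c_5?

-1/40

Substitute the inner expansion into the outer series and collect powers.
[x^0] = 0;  [x^1] = 1;  [x^2] = 0;  [x^3] = 1/6;  [x^4] = 0;  [x^5] = -1/40.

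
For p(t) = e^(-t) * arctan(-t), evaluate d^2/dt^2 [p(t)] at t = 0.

2

Write out both Maclaurin series and multiply, keeping only the needed powers.
The coefficient of t^2 in the expansion is 1, so p′′(0) = 2! * (1) = 2.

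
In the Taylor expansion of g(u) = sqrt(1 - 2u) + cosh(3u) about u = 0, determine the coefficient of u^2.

Combine the two series term by term.
g(0) = 2
g′(0) = -1
g′′(0) = 8
So c_2 = g′′(0)/2! = 4.

4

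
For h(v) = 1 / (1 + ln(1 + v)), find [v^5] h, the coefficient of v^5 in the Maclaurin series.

-347/60

Use the geometric series for the reciprocal, then substitute.
h(0) = 1
h′(0) = -1
h′′(0) = 3
h′′′(0) = -14
h^(4)(0) = 88
h^(5)(0) = -694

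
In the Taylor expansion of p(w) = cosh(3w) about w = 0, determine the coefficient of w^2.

9/2

p(0) = 1
p′(0) = 0
p′′(0) = 9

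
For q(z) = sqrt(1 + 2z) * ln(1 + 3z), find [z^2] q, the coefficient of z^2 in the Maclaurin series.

Write out both Maclaurin series and multiply, keeping only the needed powers.
q(0) = 0
q′(0) = 3
q′′(0) = -3
So c_2 = q′′(0)/2! = -3/2.

-3/2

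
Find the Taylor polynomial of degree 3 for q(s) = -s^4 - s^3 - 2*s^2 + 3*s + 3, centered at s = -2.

Differentiate repeatedly and evaluate at the center.
[(s + 2)^0] = -19;  [(s + 2)^1] = 31;  [(s + 2)^2] = -20;  [(s + 2)^3] = 7.

7*(s + 2)^3 - 20*(s + 2)^2 + 31*(s + 2) - 19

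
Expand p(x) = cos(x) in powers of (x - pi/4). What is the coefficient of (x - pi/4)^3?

sqrt(2)/12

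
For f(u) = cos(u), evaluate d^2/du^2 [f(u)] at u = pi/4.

The coefficient of (u - pi/4)^2 in the expansion is -sqrt(2)/4, so f′′(pi/4) = 2! * (-sqrt(2)/4) = -sqrt(2)/2.

-sqrt(2)/2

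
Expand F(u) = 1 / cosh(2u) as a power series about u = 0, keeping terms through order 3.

1 - 2*u^2

Write the quotient as an unknown series and match coefficients against numerator = denominator · series.
F(0) = 1
F′(0) = 0
F′′(0) = -4
F′′′(0) = 0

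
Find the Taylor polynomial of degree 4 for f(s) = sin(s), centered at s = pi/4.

sqrt(2)*(s - pi/4)^4/48 - sqrt(2)*(s - pi/4)^3/12 - sqrt(2)*(s - pi/4)^2/4 + sqrt(2)*(s - pi/4)/2 + sqrt(2)/2

f(pi/4) = sqrt(2)/2
f′(pi/4) = sqrt(2)/2
f′′(pi/4) = -sqrt(2)/2
f′′′(pi/4) = -sqrt(2)/2
f^(4)(pi/4) = sqrt(2)/2
The Taylor polynomial is Σ f^(k)(pi/4)/k! · (s - pi/4)^k.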